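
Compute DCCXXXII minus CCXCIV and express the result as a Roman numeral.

DCCXXXII = 732
CCXCIV = 294
732 - 294 = 438

CDXXXVIII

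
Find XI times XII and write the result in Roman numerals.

XI = 11
XII = 12
11 × 12 = 132

CXXXII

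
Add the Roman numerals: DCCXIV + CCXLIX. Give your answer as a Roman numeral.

DCCXIV = 714
CCXLIX = 249
714 + 249 = 963

CMLXIII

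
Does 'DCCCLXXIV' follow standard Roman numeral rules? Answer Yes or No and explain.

'DCCCLXXIV': Check the rules: uses only the symbols I, V, X, L, C, D, M; no symbol is repeated more than three times in a row; V, L and D each appear at most once; the only place a smaller symbol precedes a larger one is the allowed subtractive pair IV, the symbol right after such a pair (if any) is smaller than the pair's first symbol, and otherwise the values never increase from left to right. Value: D (500) + C (100) + C (100) + C (100) + L (50) + X (10) + X (10) + IV (4) = 874. So it is a valid standard Roman numeral.

Yes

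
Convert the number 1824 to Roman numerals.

Convert 1824 to Roman numerals:
  1824 contains 1×1000 (M)
  824 contains 1×500 (D)
  324 contains 3×100 (CCC)
  24 contains 2×10 (XX)
  4 contains 1×4 (IV)

MDCCCXXIV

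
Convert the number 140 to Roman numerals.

Convert 140 to Roman numerals:
  140 contains 1×100 (C)
  40 contains 1×40 (XL)

CXL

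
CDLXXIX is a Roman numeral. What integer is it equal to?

CDLXXIX: CD=400, L=50, X=10, X=10, IX=9
400 + 50 + 10 + 10 + 9 = 479

479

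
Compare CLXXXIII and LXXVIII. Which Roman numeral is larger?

CLXXXIII = 183
LXXVIII = 78
183 is larger

CLXXXIII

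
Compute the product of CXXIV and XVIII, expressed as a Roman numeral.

CXXIV = 124
XVIII = 18
124 × 18 = 2232

MMCCXXXII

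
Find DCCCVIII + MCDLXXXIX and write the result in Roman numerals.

DCCCVIII = 808
MCDLXXXIX = 1489
808 + 1489 = 2297

MMCCXCVII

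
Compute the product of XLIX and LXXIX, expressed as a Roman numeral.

XLIX = 49
LXXIX = 79
49 × 79 = 3871

MMMDCCCLXXI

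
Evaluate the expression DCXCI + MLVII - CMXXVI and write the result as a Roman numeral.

DCXCI = 691, MLVII = 1057, CMXXVI = 926
691 + 1057 = 1748
1748 - 926 = 822

DCCCXXII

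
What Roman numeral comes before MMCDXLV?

MMCDXLV = 2445; previous is 2444

MMCDXLIV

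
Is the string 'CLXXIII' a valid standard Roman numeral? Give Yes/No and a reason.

'CLXXIII': Check the rules: uses only the symbols I, V, X, L, C, D, M; no symbol is repeated more than three times in a row; V, L and D each appear at most once; no smaller symbol precedes a larger one (values never increase from left to right). Value: C (100) + L (50) + X (10) + X (10) + I (1) + I (1) + I (1) = 173. So it is a valid standard Roman numeral.

Yes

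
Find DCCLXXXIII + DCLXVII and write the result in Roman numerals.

DCCLXXXIII = 783
DCLXVII = 667
783 + 667 = 1450

MCDL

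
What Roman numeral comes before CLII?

CLII = 152; previous is 151

CLI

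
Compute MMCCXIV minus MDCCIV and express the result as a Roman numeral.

MMCCXIV = 2214
MDCCIV = 1704
2214 - 1704 = 510

DX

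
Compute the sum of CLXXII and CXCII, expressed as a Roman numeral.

CLXXII = 172
CXCII = 192
172 + 192 = 364

CCCLXIV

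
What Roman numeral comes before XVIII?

XVIII = 18; previous is 17

XVII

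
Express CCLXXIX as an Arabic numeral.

CCLXXIX: C=100, C=100, L=50, X=10, X=10, IX=9
100 + 100 + 50 + 10 + 10 + 9 = 279

279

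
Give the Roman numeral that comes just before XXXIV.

XXXIV = 34, so the previous integer is 34 - 1 = 33

XXXIII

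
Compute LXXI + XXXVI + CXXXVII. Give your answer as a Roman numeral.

LXXI = 71, XXXVI = 36, CXXXVII = 137
71 + 36 = 107
107 + 137 = 244

CCXLIV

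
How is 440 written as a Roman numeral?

Convert 440 to Roman numerals:
  440 contains 1×400 (CD)
  40 contains 1×40 (XL)

CDXL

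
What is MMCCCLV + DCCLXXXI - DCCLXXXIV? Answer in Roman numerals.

MMCCCLV = 2355, DCCLXXXI = 781, DCCLXXXIV = 784
2355 + 781 = 3136
3136 - 784 = 2352

MMCCCLII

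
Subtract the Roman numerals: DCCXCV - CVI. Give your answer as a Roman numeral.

DCCXCV = 795
CVI = 106
795 - 106 = 689

DCLXXXIX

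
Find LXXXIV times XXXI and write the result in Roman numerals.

LXXXIV = 84
XXXI = 31
84 × 31 = 2604

MMDCIV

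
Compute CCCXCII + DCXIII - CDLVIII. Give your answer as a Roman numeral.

CCCXCII = 392, DCXIII = 613, CDLVIII = 458
392 + 613 = 1005
1005 - 458 = 547

DXLVII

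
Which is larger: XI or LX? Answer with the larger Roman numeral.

XI = 11
LX = 60
60 is larger

LX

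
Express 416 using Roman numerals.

Convert 416 to Roman numerals:
  416 contains 1×400 (CD)
  16 contains 1×10 (X)
  6 contains 1×5 (V)
  1 contains 1×1 (I)

CDXVI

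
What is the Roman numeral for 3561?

Convert 3561 to Roman numerals:
  3561 contains 3×1000 (MMM)
  561 contains 1×500 (D)
  61 contains 1×50 (L)
  11 contains 1×10 (X)
  1 contains 1×1 (I)

MMMDLXI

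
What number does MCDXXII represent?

MCDXXII: M=1000, CD=400, X=10, X=10, I=1, I=1
1000 + 400 + 10 + 10 + 1 + 1 = 1422

1422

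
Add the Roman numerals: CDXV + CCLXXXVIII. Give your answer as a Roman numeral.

CDXV = 415
CCLXXXVIII = 288
415 + 288 = 703

DCCIII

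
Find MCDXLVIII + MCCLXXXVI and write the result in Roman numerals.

MCDXLVIII = 1448
MCCLXXXVI = 1286
1448 + 1286 = 2734

MMDCCXXXIV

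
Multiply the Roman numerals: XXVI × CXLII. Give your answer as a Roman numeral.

XXVI = 26
CXLII = 142
26 × 142 = 3692

MMMDCXCII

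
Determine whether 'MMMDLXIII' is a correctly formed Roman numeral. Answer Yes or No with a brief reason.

'MMMDLXIII': Check the rules: uses only the symbols I, V, X, L, C, D, M; no symbol is repeated more than three times in a row; V, L and D each appear at most once; no smaller symbol precedes a larger one (values never increase from left to right). Value: M (1000) + M (1000) + M (1000) + D (500) + L (50) + X (10) + I (1) + I (1) + I (1) = 3563. So it is a valid standard Roman numeral.

Yes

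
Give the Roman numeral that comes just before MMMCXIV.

MMMCXIV = 3114; previous is 3113

MMMCXIII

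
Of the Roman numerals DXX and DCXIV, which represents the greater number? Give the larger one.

DXX = 520
DCXIV = 614
614 is larger

DCXIV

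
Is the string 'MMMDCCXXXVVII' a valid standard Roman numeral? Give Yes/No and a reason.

'MMMDCCXXXVVII': V should not appear more than once

No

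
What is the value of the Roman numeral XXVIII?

XXVIII: X=10, X=10, V=5, I=1, I=1, I=1
10 + 10 + 5 + 1 + 1 + 1 = 28

28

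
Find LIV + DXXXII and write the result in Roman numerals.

LIV = 54
DXXXII = 532
54 + 532 = 586

DLXXXVI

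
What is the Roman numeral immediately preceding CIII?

CIII = 103; previous is 102

CII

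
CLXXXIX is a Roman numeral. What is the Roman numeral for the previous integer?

CLXXXIX = 189; previous is 188

CLXXXVIII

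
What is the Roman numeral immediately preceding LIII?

LIII = 53, so the previous integer is 53 - 1 = 52

LII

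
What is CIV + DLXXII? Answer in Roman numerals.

CIV = 104
DLXXII = 572
104 + 572 = 676

DCLXXVI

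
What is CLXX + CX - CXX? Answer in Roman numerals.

CLXX = 170, CX = 110, CXX = 120
170 + 110 = 280
280 - 120 = 160

CLX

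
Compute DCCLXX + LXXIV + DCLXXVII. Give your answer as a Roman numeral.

DCCLXX = 770, LXXIV = 74, DCLXXVII = 677
770 + 74 = 844
844 + 677 = 1521

MDXXI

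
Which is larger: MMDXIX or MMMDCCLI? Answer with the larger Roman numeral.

MMDXIX = 2519
MMMDCCLI = 3751
3751 is larger

MMMDCCLI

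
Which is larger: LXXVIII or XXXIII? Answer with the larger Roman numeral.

LXXVIII = 78
XXXIII = 33
78 is larger

LXXVIII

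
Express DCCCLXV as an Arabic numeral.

DCCCLXV: D=500, C=100, C=100, C=100, L=50, X=10, V=5
500 + 100 + 100 + 100 + 50 + 10 + 5 = 865

865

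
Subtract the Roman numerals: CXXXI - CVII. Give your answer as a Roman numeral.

CXXXI = 131
CVII = 107
131 - 107 = 24

XXIV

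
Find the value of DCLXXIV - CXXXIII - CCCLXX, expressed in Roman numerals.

DCLXXIV = 674, CXXXIII = 133, CCCLXX = 370
674 - 133 = 541
541 - 370 = 171

CLXXI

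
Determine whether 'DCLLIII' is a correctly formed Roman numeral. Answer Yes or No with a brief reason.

'DCLLIII': L should not appear more than once

No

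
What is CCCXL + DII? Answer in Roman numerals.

CCCXL = 340
DII = 502
340 + 502 = 842

DCCCXLII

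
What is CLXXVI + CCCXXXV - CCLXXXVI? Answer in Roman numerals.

CLXXVI = 176, CCCXXXV = 335, CCLXXXVI = 286
176 + 335 = 511
511 - 286 = 225

CCXXV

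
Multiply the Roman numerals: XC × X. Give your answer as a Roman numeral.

XC = 90
X = 10
90 × 10 = 900

CM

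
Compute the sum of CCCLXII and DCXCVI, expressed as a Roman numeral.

CCCLXII = 362
DCXCVI = 696
362 + 696 = 1058

MLVIII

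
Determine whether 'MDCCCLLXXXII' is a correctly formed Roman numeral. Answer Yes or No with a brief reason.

'MDCCCLLXXXII': L should not appear more than once

No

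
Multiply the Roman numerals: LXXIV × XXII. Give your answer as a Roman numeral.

LXXIV = 74
XXII = 22
74 × 22 = 1628

MDCXXVIII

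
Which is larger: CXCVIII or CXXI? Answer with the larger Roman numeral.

CXCVIII = 198
CXXI = 121
198 is larger

CXCVIII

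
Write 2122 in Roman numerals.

Convert 2122 to Roman numerals:
  2122 contains 2×1000 (MM)
  122 contains 1×100 (C)
  22 contains 2×10 (XX)
  2 contains 2×1 (II)

MMCXXII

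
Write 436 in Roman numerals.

Convert 436 to Roman numerals:
  436 contains 1×400 (CD)
  36 contains 3×10 (XXX)
  6 contains 1×5 (V)
  1 contains 1×1 (I)

CDXXXVI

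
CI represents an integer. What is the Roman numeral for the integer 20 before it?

CI = 101
101 - 20 = 81

LXXXI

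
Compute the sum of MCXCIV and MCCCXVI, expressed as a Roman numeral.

MCXCIV = 1194
MCCCXVI = 1316
1194 + 1316 = 2510

MMDX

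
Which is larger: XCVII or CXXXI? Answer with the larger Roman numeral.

XCVII = 97
CXXXI = 131
131 is larger

CXXXI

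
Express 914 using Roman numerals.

Convert 914 to Roman numerals:
  914 contains 1×900 (CM)
  14 contains 1×10 (X)
  4 contains 1×4 (IV)

CMXIV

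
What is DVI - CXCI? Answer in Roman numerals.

DVI = 506
CXCI = 191
506 - 191 = 315

CCCXV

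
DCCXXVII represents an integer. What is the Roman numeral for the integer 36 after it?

DCCXXVII = 727
727 + 36 = 763

DCCLXIII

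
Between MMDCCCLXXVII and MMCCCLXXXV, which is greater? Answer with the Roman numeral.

MMDCCCLXXVII = 2877
MMCCCLXXXV = 2385
2877 is larger

MMDCCCLXXVII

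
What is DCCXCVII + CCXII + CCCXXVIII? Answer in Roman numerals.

DCCXCVII = 797, CCXII = 212, CCCXXVIII = 328
797 + 212 = 1009
1009 + 328 = 1337

MCCCXXXVII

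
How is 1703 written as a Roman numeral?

Convert 1703 to Roman numerals:
  1703 contains 1×1000 (M)
  703 contains 1×500 (D)
  203 contains 2×100 (CC)
  3 contains 3×1 (III)

MDCCIII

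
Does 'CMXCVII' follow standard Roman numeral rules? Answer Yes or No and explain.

'CMXCVII': Check the rules: uses only the symbols I, V, X, L, C, D, M; no symbol is repeated more than three times in a row; V, L and D each appear at most once; the only places a smaller symbol precedes a larger one are the allowed subtractive pairs CM, XC, the symbol right after such a pair (if any) is smaller than the pair's first symbol, and otherwise the values never increase from left to right. Value: CM (900) + XC (90) + V (5) + I (1) + I (1) = 997. So it is a valid standard Roman numeral.

Yes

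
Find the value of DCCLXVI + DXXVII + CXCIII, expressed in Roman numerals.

DCCLXVI = 766, DXXVII = 527, CXCIII = 193
766 + 527 = 1293
1293 + 193 = 1486

MCDLXXXVI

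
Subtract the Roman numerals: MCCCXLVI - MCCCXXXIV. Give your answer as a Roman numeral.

MCCCXLVI = 1346
MCCCXXXIV = 1334
1346 - 1334 = 12

XII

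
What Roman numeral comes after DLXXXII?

DLXXXII = 582; next is 583

DLXXXIII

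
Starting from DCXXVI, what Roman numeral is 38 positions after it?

DCXXVI = 626
626 + 38 = 664

DCLXIV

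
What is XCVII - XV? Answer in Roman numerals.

XCVII = 97
XV = 15
97 - 15 = 82

LXXXII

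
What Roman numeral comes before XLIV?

XLIV = 44; previous is 43

XLIII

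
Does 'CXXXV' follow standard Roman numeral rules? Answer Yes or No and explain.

'CXXXV': Check the rules: uses only the symbols I, V, X, L, C, D, M; no symbol is repeated more than three times in a row; V, L and D each appear at most once; no smaller symbol precedes a larger one (values never increase from left to right). Value: C (100) + X (10) + X (10) + X (10) + V (5) = 135. So it is a valid standard Roman numeral.

Yes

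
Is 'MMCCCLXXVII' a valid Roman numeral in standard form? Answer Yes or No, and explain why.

'MMCCCLXXVII': Check the rules: uses only the symbols I, V, X, L, C, D, M; no symbol is repeated more than three times in a row; V, L and D each appear at most once; no smaller symbol precedes a larger one (values never increase from left to right). Value: M (1000) + M (1000) + C (100) + C (100) + C (100) + L (50) + X (10) + X (10) + V (5) + I (1) + I (1) = 2377. So it is a valid standard Roman numeral.

Yes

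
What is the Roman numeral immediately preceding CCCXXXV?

CCCXXXV = 335; previous is 334

CCCXXXIV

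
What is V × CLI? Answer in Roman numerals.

V = 5
CLI = 151
5 × 151 = 755

DCCLV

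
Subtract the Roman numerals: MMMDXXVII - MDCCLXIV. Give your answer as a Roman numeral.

MMMDXXVII = 3527
MDCCLXIV = 1764
3527 - 1764 = 1763

MDCCLXIII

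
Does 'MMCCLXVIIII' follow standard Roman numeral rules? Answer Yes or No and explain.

'MMCCLXVIIII': More than 3 consecutive I's

No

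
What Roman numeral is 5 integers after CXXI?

CXXI = 121
121 + 5 = 126

CXXVI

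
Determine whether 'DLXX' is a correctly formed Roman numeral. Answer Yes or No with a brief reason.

'DLXX': Check the rules: uses only the symbols I, V, X, L, C, D, M; no symbol is repeated more than three times in a row; V, L and D each appear at most once; no smaller symbol precedes a larger one (values never increase from left to right). Value: D (500) + L (50) + X (10) + X (10) = 570. So it is a valid standard Roman numeral.

Yes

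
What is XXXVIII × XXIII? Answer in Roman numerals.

XXXVIII = 38
XXIII = 23
38 × 23 = 874

DCCCLXXIV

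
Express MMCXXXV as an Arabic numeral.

MMCXXXV: M=1000, M=1000, C=100, X=10, X=10, X=10, V=5
1000 + 1000 + 100 + 10 + 10 + 10 + 5 = 2135

2135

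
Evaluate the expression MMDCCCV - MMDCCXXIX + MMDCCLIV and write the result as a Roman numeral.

MMDCCCV = 2805, MMDCCXXIX = 2729, MMDCCLIV = 2754
2805 - 2729 = 76
76 + 2754 = 2830

MMDCCCXXX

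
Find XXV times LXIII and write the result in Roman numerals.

XXV = 25
LXIII = 63
25 × 63 = 1575

MDLXXV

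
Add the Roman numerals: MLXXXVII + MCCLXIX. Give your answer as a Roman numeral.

MLXXXVII = 1087
MCCLXIX = 1269
1087 + 1269 = 2356

MMCCCLVI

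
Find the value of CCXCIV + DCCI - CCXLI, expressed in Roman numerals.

CCXCIV = 294, DCCI = 701, CCXLI = 241
294 + 701 = 995
995 - 241 = 754

DCCLIV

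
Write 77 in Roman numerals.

Convert 77 to Roman numerals:
  77 contains 1×50 (L)
  27 contains 2×10 (XX)
  7 contains 1×5 (V)
  2 contains 2×1 (II)

LXXVII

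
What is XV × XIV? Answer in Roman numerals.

XV = 15
XIV = 14
15 × 14 = 210

CCX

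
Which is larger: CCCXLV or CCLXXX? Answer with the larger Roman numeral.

CCCXLV = 345
CCLXXX = 280
345 is larger

CCCXLV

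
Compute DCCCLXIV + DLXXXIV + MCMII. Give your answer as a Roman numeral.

DCCCLXIV = 864, DLXXXIV = 584, MCMII = 1902
864 + 584 = 1448
1448 + 1902 = 3350

MMMCCCL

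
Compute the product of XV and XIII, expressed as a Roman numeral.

XV = 15
XIII = 13
15 × 13 = 195

CXCV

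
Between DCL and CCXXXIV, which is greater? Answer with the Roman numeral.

DCL = 650
CCXXXIV = 234
650 is larger

DCL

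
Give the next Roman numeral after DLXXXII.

DLXXXII = 582, so the next integer is 582 + 1 = 583

DLXXXIII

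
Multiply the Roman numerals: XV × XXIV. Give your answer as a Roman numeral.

XV = 15
XXIV = 24
15 × 24 = 360

CCCLX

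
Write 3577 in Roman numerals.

Convert 3577 to Roman numerals:
  3577 contains 3×1000 (MMM)
  577 contains 1×500 (D)
  77 contains 1×50 (L)
  27 contains 2×10 (XX)
  7 contains 1×5 (V)
  2 contains 2×1 (II)

MMMDLXXVII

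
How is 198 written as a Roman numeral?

Convert 198 to Roman numerals:
  198 contains 1×100 (C)
  98 contains 1×90 (XC)
  8 contains 1×5 (V)
  3 contains 3×1 (III)

CXCVIII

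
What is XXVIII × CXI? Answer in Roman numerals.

XXVIII = 28
CXI = 111
28 × 111 = 3108

MMMCVIII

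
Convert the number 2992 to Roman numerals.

Convert 2992 to Roman numerals:
  2992 contains 2×1000 (MM)
  992 contains 1×900 (CM)
  92 contains 1×90 (XC)
  2 contains 2×1 (II)

MMCMXCII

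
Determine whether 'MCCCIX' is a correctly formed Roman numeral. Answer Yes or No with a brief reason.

'MCCCIX': Check the rules: uses only the symbols I, V, X, L, C, D, M; no symbol is repeated more than three times in a row; V, L and D each appear at most once; the only place a smaller symbol precedes a larger one is the allowed subtractive pair IX, the symbol right after such a pair (if any) is smaller than the pair's first symbol, and otherwise the values never increase from left to right. Value: M (1000) + C (100) + C (100) + C (100) + IX (9) = 1309. So it is a valid standard Roman numeral.

Yes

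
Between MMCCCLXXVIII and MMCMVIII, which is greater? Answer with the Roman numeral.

MMCCCLXXVIII = 2378
MMCMVIII = 2908
2908 is larger

MMCMVIII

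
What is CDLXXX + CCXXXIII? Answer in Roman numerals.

CDLXXX = 480
CCXXXIII = 233
480 + 233 = 713

DCCXIII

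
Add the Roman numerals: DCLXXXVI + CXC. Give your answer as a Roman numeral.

DCLXXXVI = 686
CXC = 190
686 + 190 = 876

DCCCLXXVI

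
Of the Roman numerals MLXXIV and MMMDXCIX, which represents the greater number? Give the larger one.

MLXXIV = 1074
MMMDXCIX = 3599
3599 is larger

MMMDXCIX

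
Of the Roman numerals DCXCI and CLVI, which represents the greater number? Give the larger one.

DCXCI = 691
CLVI = 156
691 is larger

DCXCI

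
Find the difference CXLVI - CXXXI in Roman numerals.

CXLVI = 146
CXXXI = 131
146 - 131 = 15

XV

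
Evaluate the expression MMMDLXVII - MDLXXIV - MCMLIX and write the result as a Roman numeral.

MMMDLXVII = 3567, MDLXXIV = 1574, MCMLIX = 1959
3567 - 1574 = 1993
1993 - 1959 = 34

XXXIV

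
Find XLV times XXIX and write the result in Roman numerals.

XLV = 45
XXIX = 29
45 × 29 = 1305

MCCCV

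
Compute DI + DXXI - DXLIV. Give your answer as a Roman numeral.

DI = 501, DXXI = 521, DXLIV = 544
501 + 521 = 1022
1022 - 544 = 478

CDLXXVIII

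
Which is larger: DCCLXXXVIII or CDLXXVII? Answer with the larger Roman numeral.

DCCLXXXVIII = 788
CDLXXVII = 477
788 is larger

DCCLXXXVIII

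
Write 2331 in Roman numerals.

Convert 2331 to Roman numerals:
  2331 contains 2×1000 (MM)
  331 contains 3×100 (CCC)
  31 contains 3×10 (XXX)
  1 contains 1×1 (I)

MMCCCXXXI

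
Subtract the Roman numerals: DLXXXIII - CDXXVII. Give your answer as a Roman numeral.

DLXXXIII = 583
CDXXVII = 427
583 - 427 = 156

CLVI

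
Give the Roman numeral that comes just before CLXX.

CLXX = 170; previous is 169

CLXIX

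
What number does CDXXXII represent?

CDXXXII: CD=400, X=10, X=10, X=10, I=1, I=1
400 + 10 + 10 + 10 + 1 + 1 = 432

432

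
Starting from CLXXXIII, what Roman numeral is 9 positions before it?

CLXXXIII = 183
183 - 9 = 174

CLXXIV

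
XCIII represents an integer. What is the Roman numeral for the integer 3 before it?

XCIII = 93
93 - 3 = 90

XC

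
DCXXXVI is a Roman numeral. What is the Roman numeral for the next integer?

DCXXXVI = 636; next is 637

DCXXXVII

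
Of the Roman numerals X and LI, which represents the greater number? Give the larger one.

X = 10
LI = 51
51 is larger

LI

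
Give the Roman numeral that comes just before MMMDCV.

MMMDCV = 3605; previous is 3604

MMMDCIV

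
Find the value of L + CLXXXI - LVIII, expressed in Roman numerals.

L = 50, CLXXXI = 181, LVIII = 58
50 + 181 = 231
231 - 58 = 173

CLXXIII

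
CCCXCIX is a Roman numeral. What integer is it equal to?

CCCXCIX: C=100, C=100, C=100, XC=90, IX=9
100 + 100 + 100 + 90 + 9 = 399

399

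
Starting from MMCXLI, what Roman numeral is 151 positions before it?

MMCXLI = 2141
2141 - 151 = 1990

MCMXC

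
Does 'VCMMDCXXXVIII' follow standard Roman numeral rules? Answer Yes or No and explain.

'VCMMDCXXXVIII': V should not appear more than once

No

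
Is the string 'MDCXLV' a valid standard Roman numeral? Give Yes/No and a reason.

'MDCXLV': Check the rules: uses only the symbols I, V, X, L, C, D, M; no symbol is repeated more than three times in a row; V, L and D each appear at most once; the only place a smaller symbol precedes a larger one is the allowed subtractive pair XL, the symbol right after such a pair (if any) is smaller than the pair's first symbol, and otherwise the values never increase from left to right. Value: M (1000) + D (500) + C (100) + XL (40) + V (5) = 1645. So it is a valid standard Roman numeral.

Yes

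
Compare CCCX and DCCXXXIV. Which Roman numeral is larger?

CCCX = 310
DCCXXXIV = 734
734 is larger

DCCXXXIV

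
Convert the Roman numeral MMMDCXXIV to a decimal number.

MMMDCXXIV: M=1000, M=1000, M=1000, D=500, C=100, X=10, X=10, IV=4
1000 + 1000 + 1000 + 500 + 100 + 10 + 10 + 4 = 3624

3624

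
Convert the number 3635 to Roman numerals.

Convert 3635 to Roman numerals:
  3635 contains 3×1000 (MMM)
  635 contains 1×500 (D)
  135 contains 1×100 (C)
  35 contains 3×10 (XXX)
  5 contains 1×5 (V)

MMMDCXXXV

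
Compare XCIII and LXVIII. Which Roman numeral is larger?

XCIII = 93
LXVIII = 68
93 is larger

XCIII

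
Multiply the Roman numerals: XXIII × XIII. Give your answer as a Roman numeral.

XXIII = 23
XIII = 13
23 × 13 = 299

CCXCIX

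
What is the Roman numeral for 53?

Convert 53 to Roman numerals:
  53 contains 1×50 (L)
  3 contains 3×1 (III)

LIII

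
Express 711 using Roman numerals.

Convert 711 to Roman numerals:
  711 contains 1×500 (D)
  211 contains 2×100 (CC)
  11 contains 1×10 (X)
  1 contains 1×1 (I)

DCCXI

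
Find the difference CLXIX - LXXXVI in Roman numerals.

CLXIX = 169
LXXXVI = 86
169 - 86 = 83

LXXXIII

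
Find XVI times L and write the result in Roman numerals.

XVI = 16
L = 50
16 × 50 = 800

DCCC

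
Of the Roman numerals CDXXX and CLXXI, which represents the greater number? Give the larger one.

CDXXX = 430
CLXXI = 171
430 is larger

CDXXX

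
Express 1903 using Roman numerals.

Convert 1903 to Roman numerals:
  1903 contains 1×1000 (M)
  903 contains 1×900 (CM)
  3 contains 3×1 (III)

MCMIII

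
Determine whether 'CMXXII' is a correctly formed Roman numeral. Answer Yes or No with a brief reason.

'CMXXII': Check the rules: uses only the symbols I, V, X, L, C, D, M; no symbol is repeated more than three times in a row; V, L and D each appear at most once; the only place a smaller symbol precedes a larger one is the allowed subtractive pair CM, the symbol right after such a pair (if any) is smaller than the pair's first symbol, and otherwise the values never increase from left to right. Value: CM (900) + X (10) + X (10) + I (1) + I (1) = 922. So it is a valid standard Roman numeral.

Yes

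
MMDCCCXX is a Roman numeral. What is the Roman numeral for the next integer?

MMDCCCXX = 2820, so the next integer is 2820 + 1 = 2821

MMDCCCXXI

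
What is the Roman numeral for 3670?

Convert 3670 to Roman numerals:
  3670 contains 3×1000 (MMM)
  670 contains 1×500 (D)
  170 contains 1×100 (C)
  70 contains 1×50 (L)
  20 contains 2×10 (XX)

MMMDCLXX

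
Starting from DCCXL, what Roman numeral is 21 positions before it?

DCCXL = 740
740 - 21 = 719

DCCXIX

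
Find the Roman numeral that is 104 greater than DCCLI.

DCCLI = 751
751 + 104 = 855

DCCCLV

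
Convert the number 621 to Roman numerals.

Convert 621 to Roman numerals:
  621 contains 1×500 (D)
  121 contains 1×100 (C)
  21 contains 2×10 (XX)
  1 contains 1×1 (I)

DCXXI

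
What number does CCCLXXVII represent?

CCCLXXVII: C=100, C=100, C=100, L=50, X=10, X=10, V=5, I=1, I=1
100 + 100 + 100 + 50 + 10 + 10 + 5 + 1 + 1 = 377

377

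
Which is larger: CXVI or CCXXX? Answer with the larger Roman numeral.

CXVI = 116
CCXXX = 230
230 is larger

CCXXX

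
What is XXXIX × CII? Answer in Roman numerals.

XXXIX = 39
CII = 102
39 × 102 = 3978

MMMCMLXXVIII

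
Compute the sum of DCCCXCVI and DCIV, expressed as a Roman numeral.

DCCCXCVI = 896
DCIV = 604
896 + 604 = 1500

MD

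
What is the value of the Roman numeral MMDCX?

MMDCX: M=1000, M=1000, D=500, C=100, X=10
1000 + 1000 + 500 + 100 + 10 = 2610

2610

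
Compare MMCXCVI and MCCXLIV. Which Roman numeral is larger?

MMCXCVI = 2196
MCCXLIV = 1244
2196 is larger

MMCXCVI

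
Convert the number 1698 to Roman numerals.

Convert 1698 to Roman numerals:
  1698 contains 1×1000 (M)
  698 contains 1×500 (D)
  198 contains 1×100 (C)
  98 contains 1×90 (XC)
  8 contains 1×5 (V)
  3 contains 3×1 (III)

MDCXCVIII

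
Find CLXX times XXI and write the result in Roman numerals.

CLXX = 170
XXI = 21
170 × 21 = 3570

MMMDLXX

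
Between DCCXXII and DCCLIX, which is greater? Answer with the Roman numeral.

DCCXXII = 722
DCCLIX = 759
759 is larger

DCCLIX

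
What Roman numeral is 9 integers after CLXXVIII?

CLXXVIII = 178
178 + 9 = 187

CLXXXVII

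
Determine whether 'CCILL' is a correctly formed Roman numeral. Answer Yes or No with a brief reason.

'CCILL': L should not appear more than once

No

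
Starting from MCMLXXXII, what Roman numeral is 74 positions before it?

MCMLXXXII = 1982
1982 - 74 = 1908

MCMVIII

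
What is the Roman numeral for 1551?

Convert 1551 to Roman numerals:
  1551 contains 1×1000 (M)
  551 contains 1×500 (D)
  51 contains 1×50 (L)
  1 contains 1×1 (I)

MDLI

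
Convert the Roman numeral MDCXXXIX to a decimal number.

MDCXXXIX: M=1000, D=500, C=100, X=10, X=10, X=10, IX=9
1000 + 500 + 100 + 10 + 10 + 10 + 9 = 1639

1639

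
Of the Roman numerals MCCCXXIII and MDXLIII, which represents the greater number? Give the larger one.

MCCCXXIII = 1323
MDXLIII = 1543
1543 is larger

MDXLIII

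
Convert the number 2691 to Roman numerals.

Convert 2691 to Roman numerals:
  2691 contains 2×1000 (MM)
  691 contains 1×500 (D)
  191 contains 1×100 (C)
  91 contains 1×90 (XC)
  1 contains 1×1 (I)

MMDCXCI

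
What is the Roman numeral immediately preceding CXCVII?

CXCVII = 197; previous is 196

CXCVI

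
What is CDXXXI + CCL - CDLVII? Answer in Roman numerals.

CDXXXI = 431, CCL = 250, CDLVII = 457
431 + 250 = 681
681 - 457 = 224

CCXXIV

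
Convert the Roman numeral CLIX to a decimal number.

CLIX: C=100, L=50, IX=9
100 + 50 + 9 = 159

159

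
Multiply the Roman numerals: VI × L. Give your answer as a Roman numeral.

VI = 6
L = 50
6 × 50 = 300

CCC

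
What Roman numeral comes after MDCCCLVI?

MDCCCLVI = 1856; next is 1857

MDCCCLVII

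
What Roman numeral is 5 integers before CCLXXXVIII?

CCLXXXVIII = 288
288 - 5 = 283

CCLXXXIII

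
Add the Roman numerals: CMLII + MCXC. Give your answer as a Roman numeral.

CMLII = 952
MCXC = 1190
952 + 1190 = 2142

MMCXLII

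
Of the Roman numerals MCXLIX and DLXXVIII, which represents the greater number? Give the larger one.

MCXLIX = 1149
DLXXVIII = 578
1149 is larger

MCXLIX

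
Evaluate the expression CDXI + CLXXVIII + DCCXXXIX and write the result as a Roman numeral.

CDXI = 411, CLXXVIII = 178, DCCXXXIX = 739
411 + 178 = 589
589 + 739 = 1328

MCCCXXVIII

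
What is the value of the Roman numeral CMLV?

CMLV: CM=900, L=50, V=5
900 + 50 + 5 = 955

955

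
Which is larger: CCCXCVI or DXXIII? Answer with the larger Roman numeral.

CCCXCVI = 396
DXXIII = 523
523 is larger

DXXIII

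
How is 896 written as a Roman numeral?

Convert 896 to Roman numerals:
  896 contains 1×500 (D)
  396 contains 3×100 (CCC)
  96 contains 1×90 (XC)
  6 contains 1×5 (V)
  1 contains 1×1 (I)

DCCCXCVI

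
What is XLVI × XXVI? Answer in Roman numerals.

XLVI = 46
XXVI = 26
46 × 26 = 1196

MCXCVI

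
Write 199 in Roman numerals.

Convert 199 to Roman numerals:
  199 contains 1×100 (C)
  99 contains 1×90 (XC)
  9 contains 1×9 (IX)

CXCIX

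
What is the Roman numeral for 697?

Convert 697 to Roman numerals:
  697 contains 1×500 (D)
  197 contains 1×100 (C)
  97 contains 1×90 (XC)
  7 contains 1×5 (V)
  2 contains 2×1 (II)

DCXCVII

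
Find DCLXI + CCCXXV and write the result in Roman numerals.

DCLXI = 661
CCCXXV = 325
661 + 325 = 986

CMLXXXVI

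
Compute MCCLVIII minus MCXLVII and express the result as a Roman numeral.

MCCLVIII = 1258
MCXLVII = 1147
1258 - 1147 = 111

CXI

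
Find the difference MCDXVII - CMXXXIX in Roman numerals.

MCDXVII = 1417
CMXXXIX = 939
1417 - 939 = 478

CDLXXVIII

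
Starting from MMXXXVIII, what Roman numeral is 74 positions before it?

MMXXXVIII = 2038
2038 - 74 = 1964

MCMLXIV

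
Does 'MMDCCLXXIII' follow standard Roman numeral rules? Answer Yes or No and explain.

'MMDCCLXXIII': Check the rules: uses only the symbols I, V, X, L, C, D, M; no symbol is repeated more than three times in a row; V, L and D each appear at most once; no smaller symbol precedes a larger one (values never increase from left to right). Value: M (1000) + M (1000) + D (500) + C (100) + C (100) + L (50) + X (10) + X (10) + I (1) + I (1) + I (1) = 2773. So it is a valid standard Roman numeral.

Yes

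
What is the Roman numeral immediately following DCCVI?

DCCVI = 706, so the next integer is 706 + 1 = 707

DCCVII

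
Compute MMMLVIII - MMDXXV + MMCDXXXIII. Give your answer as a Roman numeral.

MMMLVIII = 3058, MMDXXV = 2525, MMCDXXXIII = 2433
3058 - 2525 = 533
533 + 2433 = 2966

MMCMLXVI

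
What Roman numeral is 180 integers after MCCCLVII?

MCCCLVII = 1357
1357 + 180 = 1537

MDXXXVII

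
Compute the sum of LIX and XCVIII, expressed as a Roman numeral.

LIX = 59
XCVIII = 98
59 + 98 = 157

CLVII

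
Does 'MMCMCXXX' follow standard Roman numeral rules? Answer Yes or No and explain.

'MMCMCXXX': C cannot come right after the subtractive pair CM: once C is subtracted in CM, the next symbol must be smaller than C

No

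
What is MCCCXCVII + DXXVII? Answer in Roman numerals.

MCCCXCVII = 1397
DXXVII = 527
1397 + 527 = 1924

MCMXXIV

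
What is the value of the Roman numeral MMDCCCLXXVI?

MMDCCCLXXVI: M=1000, M=1000, D=500, C=100, C=100, C=100, L=50, X=10, X=10, V=5, I=1
1000 + 1000 + 500 + 100 + 100 + 100 + 50 + 10 + 10 + 5 + 1 = 2876

2876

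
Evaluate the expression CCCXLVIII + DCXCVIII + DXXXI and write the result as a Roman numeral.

CCCXLVIII = 348, DCXCVIII = 698, DXXXI = 531
348 + 698 = 1046
1046 + 531 = 1577

MDLXXVII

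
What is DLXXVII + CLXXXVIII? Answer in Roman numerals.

DLXXVII = 577
CLXXXVIII = 188
577 + 188 = 765

DCCLXV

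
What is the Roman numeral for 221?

Convert 221 to Roman numerals:
  221 contains 2×100 (CC)
  21 contains 2×10 (XX)
  1 contains 1×1 (I)

CCXXI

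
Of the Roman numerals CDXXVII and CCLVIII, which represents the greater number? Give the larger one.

CDXXVII = 427
CCLVIII = 258
427 is larger

CDXXVII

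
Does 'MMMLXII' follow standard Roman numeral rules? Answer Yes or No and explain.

'MMMLXII': Check the rules: uses only the symbols I, V, X, L, C, D, M; no symbol is repeated more than three times in a row; V, L and D each appear at most once; no smaller symbol precedes a larger one (values never increase from left to right). Value: M (1000) + M (1000) + M (1000) + L (50) + X (10) + I (1) + I (1) = 3062. So it is a valid standard Roman numeral.

Yes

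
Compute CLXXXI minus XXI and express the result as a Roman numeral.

CLXXXI = 181
XXI = 21
181 - 21 = 160

CLX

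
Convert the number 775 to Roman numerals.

Convert 775 to Roman numerals:
  775 contains 1×500 (D)
  275 contains 2×100 (CC)
  75 contains 1×50 (L)
  25 contains 2×10 (XX)
  5 contains 1×5 (V)

DCCLXXV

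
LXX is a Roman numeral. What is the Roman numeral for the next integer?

LXX = 70; next is 71

LXXI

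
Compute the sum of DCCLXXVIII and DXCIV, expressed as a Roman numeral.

DCCLXXVIII = 778
DXCIV = 594
778 + 594 = 1372

MCCCLXXII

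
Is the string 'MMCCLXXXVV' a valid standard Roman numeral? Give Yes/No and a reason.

'MMCCLXXXVV': V should not appear more than once

No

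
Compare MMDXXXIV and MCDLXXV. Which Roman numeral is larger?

MMDXXXIV = 2534
MCDLXXV = 1475
2534 is larger

MMDXXXIV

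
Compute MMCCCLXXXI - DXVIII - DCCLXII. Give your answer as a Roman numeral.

MMCCCLXXXI = 2381, DXVIII = 518, DCCLXII = 762
2381 - 518 = 1863
1863 - 762 = 1101

MCI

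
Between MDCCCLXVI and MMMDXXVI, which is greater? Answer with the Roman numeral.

MDCCCLXVI = 1866
MMMDXXVI = 3526
3526 is larger

MMMDXXVI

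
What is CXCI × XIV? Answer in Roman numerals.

CXCI = 191
XIV = 14
191 × 14 = 2674

MMDCLXXIV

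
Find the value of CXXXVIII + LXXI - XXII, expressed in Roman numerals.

CXXXVIII = 138, LXXI = 71, XXII = 22
138 + 71 = 209
209 - 22 = 187

CLXXXVII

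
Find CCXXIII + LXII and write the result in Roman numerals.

CCXXIII = 223
LXII = 62
223 + 62 = 285

CCLXXXV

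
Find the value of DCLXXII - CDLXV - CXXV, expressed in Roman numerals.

DCLXXII = 672, CDLXV = 465, CXXV = 125
672 - 465 = 207
207 - 125 = 82

LXXXII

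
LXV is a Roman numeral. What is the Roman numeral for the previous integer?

LXV = 65; previous is 64

LXIV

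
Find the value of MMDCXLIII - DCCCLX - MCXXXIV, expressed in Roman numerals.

MMDCXLIII = 2643, DCCCLX = 860, MCXXXIV = 1134
2643 - 860 = 1783
1783 - 1134 = 649

DCXLIX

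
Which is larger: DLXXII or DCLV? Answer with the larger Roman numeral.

DLXXII = 572
DCLV = 655
655 is larger

DCLV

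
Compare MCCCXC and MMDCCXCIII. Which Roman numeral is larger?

MCCCXC = 1390
MMDCCXCIII = 2793
2793 is larger

MMDCCXCIII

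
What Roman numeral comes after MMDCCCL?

MMDCCCL = 2850; next is 2851

MMDCCCLI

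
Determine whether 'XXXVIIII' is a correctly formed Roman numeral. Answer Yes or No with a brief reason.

'XXXVIIII': More than 3 consecutive I's

No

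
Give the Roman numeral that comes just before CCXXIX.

CCXXIX = 229, so the previous integer is 229 - 1 = 228

CCXXVIII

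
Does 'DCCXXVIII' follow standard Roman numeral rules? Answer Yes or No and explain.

'DCCXXVIII': Check the rules: uses only the symbols I, V, X, L, C, D, M; no symbol is repeated more than three times in a row; V, L and D each appear at most once; no smaller symbol precedes a larger one (values never increase from left to right). Value: D (500) + C (100) + C (100) + X (10) + X (10) + V (5) + I (1) + I (1) + I (1) = 728. So it is a valid standard Roman numeral.

Yes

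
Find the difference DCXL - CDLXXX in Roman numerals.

DCXL = 640
CDLXXX = 480
640 - 480 = 160

CLX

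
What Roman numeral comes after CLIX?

CLIX = 159, so the next integer is 159 + 1 = 160

CLX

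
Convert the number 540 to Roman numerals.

Convert 540 to Roman numerals:
  540 contains 1×500 (D)
  40 contains 1×40 (XL)

DXL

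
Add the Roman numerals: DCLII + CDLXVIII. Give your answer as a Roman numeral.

DCLII = 652
CDLXVIII = 468
652 + 468 = 1120

MCXX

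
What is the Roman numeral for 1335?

Convert 1335 to Roman numerals:
  1335 contains 1×1000 (M)
  335 contains 3×100 (CCC)
  35 contains 3×10 (XXX)
  5 contains 1×5 (V)

MCCCXXXV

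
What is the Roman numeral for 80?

Convert 80 to Roman numerals:
  80 contains 1×50 (L)
  30 contains 3×10 (XXX)

LXXX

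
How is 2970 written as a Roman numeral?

Convert 2970 to Roman numerals:
  2970 contains 2×1000 (MM)
  970 contains 1×900 (CM)
  70 contains 1×50 (L)
  20 contains 2×10 (XX)

MMCMLXX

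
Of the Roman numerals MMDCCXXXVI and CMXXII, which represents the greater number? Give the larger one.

MMDCCXXXVI = 2736
CMXXII = 922
2736 is larger

MMDCCXXXVI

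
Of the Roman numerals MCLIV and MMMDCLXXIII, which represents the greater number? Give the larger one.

MCLIV = 1154
MMMDCLXXIII = 3673
3673 is larger

MMMDCLXXIII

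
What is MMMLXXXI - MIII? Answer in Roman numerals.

MMMLXXXI = 3081
MIII = 1003
3081 - 1003 = 2078

MMLXXVIII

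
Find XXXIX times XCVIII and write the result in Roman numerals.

XXXIX = 39
XCVIII = 98
39 × 98 = 3822

MMMDCCCXXII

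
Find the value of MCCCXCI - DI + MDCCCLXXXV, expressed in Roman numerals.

MCCCXCI = 1391, DI = 501, MDCCCLXXXV = 1885
1391 - 501 = 890
890 + 1885 = 2775

MMDCCLXXV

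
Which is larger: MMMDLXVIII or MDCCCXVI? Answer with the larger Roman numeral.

MMMDLXVIII = 3568
MDCCCXVI = 1816
3568 is larger

MMMDLXVIII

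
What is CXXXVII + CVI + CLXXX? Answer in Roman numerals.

CXXXVII = 137, CVI = 106, CLXXX = 180
137 + 106 = 243
243 + 180 = 423

CDXXIII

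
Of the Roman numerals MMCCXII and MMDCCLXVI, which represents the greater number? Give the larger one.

MMCCXII = 2212
MMDCCLXVI = 2766
2766 is larger

MMDCCLXVI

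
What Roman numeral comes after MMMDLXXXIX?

MMMDLXXXIX = 3589; next is 3590

MMMDXC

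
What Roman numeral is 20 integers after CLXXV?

CLXXV = 175
175 + 20 = 195

CXCV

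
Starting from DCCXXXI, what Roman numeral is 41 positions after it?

DCCXXXI = 731
731 + 41 = 772

DCCLXXII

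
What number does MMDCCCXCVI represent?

MMDCCCXCVI: M=1000, M=1000, D=500, C=100, C=100, C=100, XC=90, V=5, I=1
1000 + 1000 + 500 + 100 + 100 + 100 + 90 + 5 + 1 = 2896

2896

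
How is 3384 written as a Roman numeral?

Convert 3384 to Roman numerals:
  3384 contains 3×1000 (MMM)
  384 contains 3×100 (CCC)
  84 contains 1×50 (L)
  34 contains 3×10 (XXX)
  4 contains 1×4 (IV)

MMMCCCLXXXIV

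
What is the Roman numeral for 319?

Convert 319 to Roman numerals:
  319 contains 3×100 (CCC)
  19 contains 1×10 (X)
  9 contains 1×9 (IX)

CCCXIX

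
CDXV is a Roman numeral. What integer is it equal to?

CDXV: CD=400, X=10, V=5
400 + 10 + 5 = 415

415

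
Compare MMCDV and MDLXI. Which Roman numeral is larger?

MMCDV = 2405
MDLXI = 1561
2405 is larger

MMCDV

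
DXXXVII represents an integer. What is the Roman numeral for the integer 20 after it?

DXXXVII = 537
537 + 20 = 557

DLVII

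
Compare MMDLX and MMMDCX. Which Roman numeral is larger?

MMDLX = 2560
MMMDCX = 3610
3610 is larger

MMMDCX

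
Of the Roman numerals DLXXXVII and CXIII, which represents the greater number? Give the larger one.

DLXXXVII = 587
CXIII = 113
587 is larger

DLXXXVII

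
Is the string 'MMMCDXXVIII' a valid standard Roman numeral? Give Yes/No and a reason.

'MMMCDXXVIII': Check the rules: uses only the symbols I, V, X, L, C, D, M; no symbol is repeated more than three times in a row; V, L and D each appear at most once; the only place a smaller symbol precedes a larger one is the allowed subtractive pair CD, the symbol right after such a pair (if any) is smaller than the pair's first symbol, and otherwise the values never increase from left to right. Value: M (1000) + M (1000) + M (1000) + CD (400) + X (10) + X (10) + V (5) + I (1) + I (1) + I (1) = 3428. So it is a valid standard Roman numeral.

Yes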